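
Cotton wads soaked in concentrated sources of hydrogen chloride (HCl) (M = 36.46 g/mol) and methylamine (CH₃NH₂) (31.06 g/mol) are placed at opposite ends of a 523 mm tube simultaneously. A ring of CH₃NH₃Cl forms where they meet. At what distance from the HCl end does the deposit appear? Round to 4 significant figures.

251.0 mm

Graham's law gives d_HCl/d_CH₃NH₂ = rate_HCl/rate_CH₃NH₂ = √(M_CH₃NH₂/M_HCl) = √(31.06/36.46) = 0.9230.
With d_HCl + d_CH₃NH₂ = 523 mm, d_CH₃NH₂ = 523/(1 + 0.9230) = 272.0 mm.
d_HCl = 523 − 272.0 = 251.0 mm.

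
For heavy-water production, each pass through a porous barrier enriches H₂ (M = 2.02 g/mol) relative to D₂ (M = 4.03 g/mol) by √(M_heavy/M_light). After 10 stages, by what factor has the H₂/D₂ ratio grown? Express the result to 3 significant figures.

31.6

Overall factor = α^10 with α = √(4.03/2.02), i.e. (4.03/2.02)^(10/2).
= 1.99505^5 = 31.6.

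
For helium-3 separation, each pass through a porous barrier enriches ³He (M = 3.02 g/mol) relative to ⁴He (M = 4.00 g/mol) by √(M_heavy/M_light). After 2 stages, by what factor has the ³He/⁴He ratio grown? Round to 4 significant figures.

1.325

After 2 stages the ratio has grown by (√(4.00/3.02))^2 = (4.00/3.02)^(2/2).
= 1.32450^1 = 1.325.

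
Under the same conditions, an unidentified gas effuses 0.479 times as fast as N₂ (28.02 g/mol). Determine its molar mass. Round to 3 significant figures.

122 g/mol

Using Graham's law: rate_X/rate_N₂ = √(M_N₂/M_X).
0.479 = √(28.02/M_X)
M_X = 28.02 / 0.479² = 28.02 / 0.2294 = 122 g/mol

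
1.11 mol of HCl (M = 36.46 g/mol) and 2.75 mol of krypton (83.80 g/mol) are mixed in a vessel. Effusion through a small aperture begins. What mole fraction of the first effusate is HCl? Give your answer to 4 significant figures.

Each component's effusion rate ∝ (its partial pressure)·(1/√M) ∝ n_i/√M_i.
So x_HCl in the escaping gas = (n_HCl/√M_HCl) / Σ(n_i/√M_i)
= (1.11/√36.46) / (1.11/√36.46 + 2.75/√83.80) = 0.1838/(0.1838 + 0.3004) = 0.3796.

0.3796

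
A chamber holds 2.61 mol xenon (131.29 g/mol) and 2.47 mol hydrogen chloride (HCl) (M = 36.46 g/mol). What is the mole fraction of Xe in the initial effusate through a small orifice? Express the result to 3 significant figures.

0.358

Effusion rate of each component ∝ n_i/√M_i (partial pressure × 1/√M).
Mole fraction of Xe in the effusate = (n_Xe/√M_Xe) / (n_Xe/√M_Xe + n_HCl/√M_HCl)
= (2.61/√131.29) / (2.61/√131.29 + 2.47/√36.46) = 0.2278/(0.2278 + 0.4091) = 0.358.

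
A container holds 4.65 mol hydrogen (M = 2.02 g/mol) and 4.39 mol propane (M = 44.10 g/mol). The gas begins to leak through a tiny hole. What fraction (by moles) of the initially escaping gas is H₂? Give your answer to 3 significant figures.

The effusion rate of species i is ∝ p_i/√M_i ∝ n_i/√M_i.
So x_H₂ in the escaping gas = (n_H₂/√M_H₂) / Σ(n_i/√M_i)
= (4.65/√2.02) / (4.65/√2.02 + 4.39/√44.10) = 3.272/(3.272 + 0.6611) = 0.832.

0.832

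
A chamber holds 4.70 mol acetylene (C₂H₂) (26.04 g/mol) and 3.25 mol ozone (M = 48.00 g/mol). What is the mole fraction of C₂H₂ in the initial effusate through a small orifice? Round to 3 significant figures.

Each component's effusion rate ∝ (its partial pressure)·(1/√M) ∝ n_i/√M_i.
x_C₂H₂(eff) = (n_C₂H₂/√M_C₂H₂) / (n_C₂H₂/√M_C₂H₂ + n_O₃/√M_O₃)
= (4.70/√26.04) / (4.70/√26.04 + 3.25/√48.00) = 0.9210/(0.9210 + 0.4691) = 0.663.

0.663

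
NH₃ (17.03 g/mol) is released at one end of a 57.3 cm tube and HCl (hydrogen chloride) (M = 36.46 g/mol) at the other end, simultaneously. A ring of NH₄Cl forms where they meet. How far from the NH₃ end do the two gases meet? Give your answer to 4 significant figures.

34.04 cm

The fronts meet when d_NH₃ + d_HCl = L with d_NH₃/d_HCl = √(M_HCl/M_NH₃) (Graham's law). Here √(M_HCl/M_NH₃) = √(36.46/17.03) = 1.463.
With d_NH₃ + d_HCl = 57.3 cm, d_HCl = 57.3/(1 + 1.463) = 23.26 cm.
d_NH₃ = 57.3 − 23.26 = 34.04 cm.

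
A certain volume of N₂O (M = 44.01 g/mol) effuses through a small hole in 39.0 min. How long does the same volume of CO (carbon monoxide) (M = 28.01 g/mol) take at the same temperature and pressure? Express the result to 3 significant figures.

31.1 min

Since effusion rate ∝ 1/√M, t_CO/t_N₂O = √(M_CO/M_N₂O) = √(28.01/44.01) = √0.6364 = 0.7978.
So the time for CO is 39.0 × 0.7978 = 31.1 min.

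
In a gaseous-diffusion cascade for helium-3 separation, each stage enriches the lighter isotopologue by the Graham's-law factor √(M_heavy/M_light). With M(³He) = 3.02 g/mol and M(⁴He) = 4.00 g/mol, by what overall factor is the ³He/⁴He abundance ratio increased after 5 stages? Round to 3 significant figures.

Overall factor = α^5 with α = √(4.00/3.02), i.e. (4.00/3.02)^(5/2).
= 1.32450^(5/2) = 2.02.

2.02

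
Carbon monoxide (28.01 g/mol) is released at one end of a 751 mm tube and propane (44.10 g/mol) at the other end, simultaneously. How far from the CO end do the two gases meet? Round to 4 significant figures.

The fronts meet when d_CO + d_C₃H₈ = L with d_CO/d_C₃H₈ = √(M_C₃H₈/M_CO) (Graham's law). Here √(M_C₃H₈/M_CO) = √(44.10/28.01) = 1.255.
With d_CO + d_C₃H₈ = 751 mm, d_C₃H₈ = 751/(1 + 1.255) = 333.1 mm.
d_CO = 751 − 333.1 = 417.9 mm.

417.9 mm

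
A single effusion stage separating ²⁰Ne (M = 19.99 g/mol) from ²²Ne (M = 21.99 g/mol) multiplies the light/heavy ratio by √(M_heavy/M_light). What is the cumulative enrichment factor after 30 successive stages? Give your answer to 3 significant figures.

The single-stage factor is √(M_heavy/M_light), so 30 stages give [√(21.99/19.99)]^30 = (21.99/19.99)^(30/2).
= 1.10005^15 = 4.18.

4.18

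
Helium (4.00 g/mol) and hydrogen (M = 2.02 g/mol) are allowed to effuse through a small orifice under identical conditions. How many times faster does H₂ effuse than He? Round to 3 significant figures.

By Graham's law, rate_H₂/rate_He = √(M_He/M_H₂) = √(4.00/2.02) = √1.980 = 1.41.

1.41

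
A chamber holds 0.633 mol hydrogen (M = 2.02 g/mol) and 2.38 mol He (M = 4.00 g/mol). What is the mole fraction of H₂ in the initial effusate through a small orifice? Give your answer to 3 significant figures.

The effusion rate of species i is ∝ p_i/√M_i ∝ n_i/√M_i.
x_H₂(eff) = (n_H₂/√M_H₂) / (n_H₂/√M_H₂ + n_He/√M_He)
= (0.633/√2.02) / (0.633/√2.02 + 2.38/√4.00) = 0.4454/(0.4454 + 1.190) = 0.272.

0.272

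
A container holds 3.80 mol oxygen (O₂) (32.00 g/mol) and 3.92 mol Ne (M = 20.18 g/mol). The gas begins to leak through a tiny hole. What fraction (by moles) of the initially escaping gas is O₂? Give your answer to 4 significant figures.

0.4350

Each component's effusion rate ∝ (its partial pressure)·(1/√M) ∝ n_i/√M_i.
Mole fraction of O₂ in the effusate = (n_O₂/√M_O₂) / (n_O₂/√M_O₂ + n_Ne/√M_Ne)
= (3.80/√32.00) / (3.80/√32.00 + 3.92/√20.18) = 0.6718/(0.6718 + 0.8726) = 0.4350.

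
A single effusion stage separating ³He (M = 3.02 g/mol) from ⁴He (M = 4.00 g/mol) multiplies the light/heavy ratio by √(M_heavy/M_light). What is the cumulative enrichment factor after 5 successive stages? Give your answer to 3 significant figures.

Overall factor = α^5 with α = √(4.00/3.02), i.e. (4.00/3.02)^(5/2).
= 1.32450^(5/2) = 2.02.

2.02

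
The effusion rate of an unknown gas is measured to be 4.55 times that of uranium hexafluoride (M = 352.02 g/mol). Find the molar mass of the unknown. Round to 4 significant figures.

17.00 g/mol

Using Graham's law: rate_X/rate_UF₆ = √(M_UF₆/M_X).
4.55 = √(352.02/M_X)
M_X = 352.02 / 4.55² = 352.02 / 20.70 = 17.00 g/mol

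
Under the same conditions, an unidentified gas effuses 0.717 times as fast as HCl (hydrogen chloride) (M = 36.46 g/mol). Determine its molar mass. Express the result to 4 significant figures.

70.92 g/mol

From Graham's law, rate_X/rate_HCl = √(M_HCl/M_X).
0.717 = √(36.46/M_X)
M_X = 36.46 / 0.717² = 36.46 / 0.5141 = 70.92 g/mol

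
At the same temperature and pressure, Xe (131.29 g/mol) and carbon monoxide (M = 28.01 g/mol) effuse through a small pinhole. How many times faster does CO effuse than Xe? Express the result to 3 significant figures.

Since effusion rate ∝ 1/√M, rate_CO/rate_Xe = √(M_Xe/M_CO) = √(131.29/28.01) = √4.687 = 2.17.

2.17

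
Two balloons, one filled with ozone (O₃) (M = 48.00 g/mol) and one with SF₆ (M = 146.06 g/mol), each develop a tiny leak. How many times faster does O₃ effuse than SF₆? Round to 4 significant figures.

1.744

Graham's law gives rate_O₃/rate_SF₆ = √(M_SF₆/M_O₃) = √(146.06/48.00) = √3.043 = 1.744.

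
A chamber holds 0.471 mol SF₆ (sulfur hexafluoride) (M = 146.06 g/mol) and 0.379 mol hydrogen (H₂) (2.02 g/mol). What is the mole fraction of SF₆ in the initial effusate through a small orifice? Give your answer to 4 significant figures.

Each component's effusion rate ∝ (its partial pressure)·(1/√M) ∝ n_i/√M_i.
Mole fraction of SF₆ in the effusate = (n_SF₆/√M_SF₆) / (n_SF₆/√M_SF₆ + n_H₂/√M_H₂)
= (0.471/√146.06) / (0.471/√146.06 + 0.379/√2.02) = 0.03897/(0.03897 + 0.2667) = 0.1275.

0.1275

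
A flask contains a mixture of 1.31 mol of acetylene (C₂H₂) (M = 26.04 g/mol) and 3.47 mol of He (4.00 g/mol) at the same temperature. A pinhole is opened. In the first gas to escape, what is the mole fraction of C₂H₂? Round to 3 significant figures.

Rate_i ∝ x_i/√M_i (Graham's law weighted by mole fraction), so the effusate composition follows n_i/√M_i.
Mole fraction of C₂H₂ in the effusate = (n_C₂H₂/√M_C₂H₂) / (n_C₂H₂/√M_C₂H₂ + n_He/√M_He)
= (1.31/√26.04) / (1.31/√26.04 + 3.47/√4.00) = 0.2567/(0.2567 + 1.735) = 0.129.

0.129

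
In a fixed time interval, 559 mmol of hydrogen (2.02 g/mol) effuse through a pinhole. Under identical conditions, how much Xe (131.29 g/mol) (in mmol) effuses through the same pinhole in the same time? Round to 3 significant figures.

69.3 mmol

From Graham's law, rate_Xe/rate_H₂ = √(M_H₂/M_Xe) = √(2.02/131.29) = √0.01539 = 0.1240.
So the amount for Xe is 559 × 0.1240 = 69.3 mmol.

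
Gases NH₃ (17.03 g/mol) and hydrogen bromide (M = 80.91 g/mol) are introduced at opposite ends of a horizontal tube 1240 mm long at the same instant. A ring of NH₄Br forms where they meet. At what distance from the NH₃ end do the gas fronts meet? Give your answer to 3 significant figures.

850 mm

Graham's law gives d_NH₃/d_HBr = rate_NH₃/rate_HBr = √(M_HBr/M_NH₃) = √(80.91/17.03) = 2.180.
With d_NH₃ + d_HBr = 1240 mm, d_HBr = 1240/(1 + 2.180) = 390.0 mm.
d_NH₃ = 1240 − 390.0 = 850 mm.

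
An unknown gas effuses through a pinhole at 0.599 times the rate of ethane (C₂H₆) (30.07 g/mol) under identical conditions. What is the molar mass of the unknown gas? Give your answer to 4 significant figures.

83.81 g/mol

By Graham's law, rate_X/rate_C₂H₆ = √(M_C₂H₆/M_X).
0.599 = √(30.07/M_X)
M_X = 30.07 / 0.599² = 30.07 / 0.3588 = 83.81 g/mol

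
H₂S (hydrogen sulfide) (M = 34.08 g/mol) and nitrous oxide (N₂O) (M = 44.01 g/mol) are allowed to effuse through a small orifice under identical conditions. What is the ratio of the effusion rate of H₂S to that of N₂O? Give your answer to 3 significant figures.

Since effusion rate ∝ 1/√M, rate_H₂S/rate_N₂O = √(M_N₂O/M_H₂S) = √(44.01/34.08) = √1.291 = 1.14.

1.14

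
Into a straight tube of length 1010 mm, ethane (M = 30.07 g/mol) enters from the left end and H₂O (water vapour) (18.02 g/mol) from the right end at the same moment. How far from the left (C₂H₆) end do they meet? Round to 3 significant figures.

The fronts meet when d_C₂H₆ + d_H₂O = L with d_C₂H₆/d_H₂O = √(M_H₂O/M_C₂H₆) (Graham's law). Here √(M_H₂O/M_C₂H₆) = √(18.02/30.07) = 0.7741.
With d_C₂H₆ + d_H₂O = 1010 mm, d_H₂O = 1010/(1 + 0.7741) = 569.3 mm.
d_C₂H₆ = 1010 − 569.3 = 441 mm.

441 mm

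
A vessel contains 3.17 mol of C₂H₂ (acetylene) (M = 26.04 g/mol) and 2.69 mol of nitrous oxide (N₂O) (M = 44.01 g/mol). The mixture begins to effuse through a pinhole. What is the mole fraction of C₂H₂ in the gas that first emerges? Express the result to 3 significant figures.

0.605

Effusion rate of each component ∝ n_i/√M_i (partial pressure × 1/√M).
So x_C₂H₂ in the escaping gas = (n_C₂H₂/√M_C₂H₂) / Σ(n_i/√M_i)
= (3.17/√26.04) / (3.17/√26.04 + 2.69/√44.01) = 0.6212/(0.6212 + 0.4055) = 0.605.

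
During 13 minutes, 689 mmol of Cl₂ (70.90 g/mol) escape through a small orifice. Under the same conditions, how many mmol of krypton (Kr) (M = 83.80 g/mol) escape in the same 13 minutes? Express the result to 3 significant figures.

Using Graham's law: rate_Kr/rate_Cl₂ = √(M_Cl₂/M_Kr) = √(70.90/83.80) = √0.8461 = 0.9198.
So the amount for Kr is 689 × 0.9198 = 634 mmol.

634 mmol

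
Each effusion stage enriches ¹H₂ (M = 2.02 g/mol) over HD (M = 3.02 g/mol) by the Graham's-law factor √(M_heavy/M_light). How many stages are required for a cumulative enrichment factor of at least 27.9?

With α = √(3.02/2.02) per stage, ln α = ½ ln(1.49505) = 0.2011.
Need α^N ≥ 27.9 ⇒ N ≥ ln(27.9) / ln α = 3.329 / 0.2011 = 16.55.
Minimum whole number of stages: N = 17.

17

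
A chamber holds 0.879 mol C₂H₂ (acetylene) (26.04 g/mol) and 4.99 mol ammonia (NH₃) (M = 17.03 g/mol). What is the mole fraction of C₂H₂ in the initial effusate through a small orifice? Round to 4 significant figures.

0.1247

Effusion rate of each component ∝ n_i/√M_i (partial pressure × 1/√M).
So x_C₂H₂ in the escaping gas = (n_C₂H₂/√M_C₂H₂) / Σ(n_i/√M_i)
= (0.879/√26.04) / (0.879/√26.04 + 4.99/√17.03) = 0.1723/(0.1723 + 1.209) = 0.1247.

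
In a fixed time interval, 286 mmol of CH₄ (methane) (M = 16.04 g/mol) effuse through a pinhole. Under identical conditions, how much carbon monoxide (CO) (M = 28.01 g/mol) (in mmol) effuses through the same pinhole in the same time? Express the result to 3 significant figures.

Using Graham's law: rate_CO/rate_CH₄ = √(M_CH₄/M_CO) = √(16.04/28.01) = √0.5727 = 0.7567.
So the amount for CO is 286 × 0.7567 = 216 mmol.

216 mmol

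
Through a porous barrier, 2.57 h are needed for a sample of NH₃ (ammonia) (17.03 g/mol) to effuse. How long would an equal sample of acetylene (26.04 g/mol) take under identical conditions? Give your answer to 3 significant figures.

3.18 h

Graham's law gives t_C₂H₂/t_NH₃ = √(M_C₂H₂/M_NH₃) = √(26.04/17.03) = √1.529 = 1.237.
So the time for C₂H₂ is 2.57 × 1.237 = 3.18 h.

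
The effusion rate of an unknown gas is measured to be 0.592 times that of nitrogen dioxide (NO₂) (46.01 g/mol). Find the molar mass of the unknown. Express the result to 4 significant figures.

131.3 g/mol

Since effusion rate ∝ 1/√M, rate_X/rate_NO₂ = √(M_NO₂/M_X).
0.592 = √(46.01/M_X)
M_X = 46.01 / 0.592² = 46.01 / 0.3505 = 131.3 g/mol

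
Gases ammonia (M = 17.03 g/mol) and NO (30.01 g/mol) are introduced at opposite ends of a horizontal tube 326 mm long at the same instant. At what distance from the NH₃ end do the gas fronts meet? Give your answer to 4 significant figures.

Graham's law gives d_NH₃/d_NO = rate_NH₃/rate_NO = √(M_NO/M_NH₃) = √(30.01/17.03) = 1.327.
With d_NH₃ + d_NO = 326 mm, d_NO = 326/(1 + 1.327) = 140.1 mm.
d_NH₃ = 326 − 140.1 = 185.9 mm.

185.9 mm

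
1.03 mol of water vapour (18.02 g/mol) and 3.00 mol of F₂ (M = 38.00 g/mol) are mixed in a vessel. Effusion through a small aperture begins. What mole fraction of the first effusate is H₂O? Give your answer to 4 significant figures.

Effusion rate of each component ∝ n_i/√M_i (partial pressure × 1/√M).
Mole fraction of H₂O in the effusate = (n_H₂O/√M_H₂O) / (n_H₂O/√M_H₂O + n_F₂/√M_F₂)
= (1.03/√18.02) / (1.03/√18.02 + 3.00/√38.00) = 0.2426/(0.2426 + 0.4867) = 0.3327.

0.3327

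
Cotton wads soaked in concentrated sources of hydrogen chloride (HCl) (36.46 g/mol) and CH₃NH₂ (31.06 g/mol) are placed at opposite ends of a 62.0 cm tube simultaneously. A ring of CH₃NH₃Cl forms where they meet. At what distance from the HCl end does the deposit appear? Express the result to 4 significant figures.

29.76 cm

Distances travelled in equal time are proportional to diffusion rates, so d_HCl/d_CH₃NH₂ = √(M_CH₃NH₂/M_HCl) = √(31.06/36.46) = 0.9230.
With d_HCl + d_CH₃NH₂ = 62.0 cm, d_CH₃NH₂ = 62.0/(1 + 0.9230) = 32.24 cm.
d_HCl = 62.0 − 32.24 = 29.76 cm.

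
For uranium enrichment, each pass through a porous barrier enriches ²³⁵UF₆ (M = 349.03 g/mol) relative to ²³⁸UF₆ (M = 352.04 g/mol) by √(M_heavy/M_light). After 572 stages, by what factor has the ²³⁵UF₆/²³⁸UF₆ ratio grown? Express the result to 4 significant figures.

After 572 stages the ratio has grown by (√(352.04/349.03))^572 = (352.04/349.03)^(572/2).
= 1.00862^286 = 11.66.

11.66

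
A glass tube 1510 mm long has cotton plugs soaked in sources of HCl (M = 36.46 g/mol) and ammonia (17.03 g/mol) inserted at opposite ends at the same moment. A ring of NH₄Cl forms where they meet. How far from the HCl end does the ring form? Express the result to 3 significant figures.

613 mm

In equal time, each gas travels a distance ∝ its rate ∝ 1/√M, so d_HCl/d_NH₃ = √(M_NH₃/M_HCl) = √(17.03/36.46) = 0.6834.
With d_HCl + d_NH₃ = 1510 mm, d_NH₃ = 1510/(1 + 0.6834) = 897.0 mm.
d_HCl = 1510 − 897.0 = 613 mm.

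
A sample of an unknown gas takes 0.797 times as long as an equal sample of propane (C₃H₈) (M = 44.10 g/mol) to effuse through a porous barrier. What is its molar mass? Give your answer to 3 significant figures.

From Graham's law, t_X/t_C₃H₈ = √(M_X/M_C₃H₈).
0.797 = √(M_X/44.10)
M_X = 44.10 × 0.797² = 44.10 × 0.6352 = 28.0 g/mol

28.0 g/mol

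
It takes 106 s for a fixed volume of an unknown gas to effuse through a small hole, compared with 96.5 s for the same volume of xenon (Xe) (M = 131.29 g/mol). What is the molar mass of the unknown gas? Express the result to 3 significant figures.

158 g/mol

By Graham's law, t_X/t_Xe = √(M_X/M_Xe).
106/96.5 = 1.098 = √(M_X/131.29)
M_X = 131.29 × 1.098² = 131.29 × 1.207 = 158 g/mol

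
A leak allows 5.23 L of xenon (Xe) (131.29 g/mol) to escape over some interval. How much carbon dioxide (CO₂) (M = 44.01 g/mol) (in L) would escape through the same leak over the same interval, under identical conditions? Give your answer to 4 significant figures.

Since effusion rate ∝ 1/√M, rate_CO₂/rate_Xe = √(M_Xe/M_CO₂) = √(131.29/44.01) = √2.983 = 1.727.
So the volume for CO₂ is 5.23 × 1.727 = 9.033 L.

9.033 L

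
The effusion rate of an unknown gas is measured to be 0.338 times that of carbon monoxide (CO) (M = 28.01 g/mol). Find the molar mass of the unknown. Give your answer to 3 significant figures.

By Graham's law, rate_X/rate_CO = √(M_CO/M_X).
0.338 = √(28.01/M_X)
M_X = 28.01 / 0.338² = 28.01 / 0.1142 = 245 g/mol

245 g/mol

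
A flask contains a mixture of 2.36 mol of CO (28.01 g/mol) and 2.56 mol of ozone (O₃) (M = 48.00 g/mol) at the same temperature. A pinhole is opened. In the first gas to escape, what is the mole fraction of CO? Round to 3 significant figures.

0.547

The effusion rate of species i is ∝ p_i/√M_i ∝ n_i/√M_i.
Mole fraction of CO in the effusate = (n_CO/√M_CO) / (n_CO/√M_CO + n_O₃/√M_O₃)
= (2.36/√28.01) / (2.36/√28.01 + 2.56/√48.00) = 0.4459/(0.4459 + 0.3695) = 0.547.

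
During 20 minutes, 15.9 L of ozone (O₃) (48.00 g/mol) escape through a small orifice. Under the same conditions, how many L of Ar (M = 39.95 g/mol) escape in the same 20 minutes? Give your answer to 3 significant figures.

17.4 L

Since effusion rate ∝ 1/√M, rate_Ar/rate_O₃ = √(M_O₃/M_Ar) = √(48.00/39.95) = √1.202 = 1.096.
So the volume for Ar is 15.9 × 1.096 = 17.4 L.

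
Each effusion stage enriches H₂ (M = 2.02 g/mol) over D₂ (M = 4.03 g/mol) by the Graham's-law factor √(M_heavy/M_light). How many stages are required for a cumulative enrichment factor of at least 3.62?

With α = √(4.03/2.02) per stage, ln α = ½ ln(1.99505) = 0.3453.
Need α^N ≥ 3.62 ⇒ N ≥ ln(3.62) / ln α = 1.286 / 0.3453 = 3.73.
Minimum whole number of stages: N = 4.

4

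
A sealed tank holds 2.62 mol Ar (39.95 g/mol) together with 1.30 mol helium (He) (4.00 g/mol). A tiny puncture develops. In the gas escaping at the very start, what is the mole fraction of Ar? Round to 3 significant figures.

0.389

Each component's effusion rate ∝ (its partial pressure)·(1/√M) ∝ n_i/√M_i.
Mole fraction of Ar in the effusate = (n_Ar/√M_Ar) / (n_Ar/√M_Ar + n_He/√M_He)
= (2.62/√39.95) / (2.62/√39.95 + 1.30/√4.00) = 0.4145/(0.4145 + 0.6500) = 0.389.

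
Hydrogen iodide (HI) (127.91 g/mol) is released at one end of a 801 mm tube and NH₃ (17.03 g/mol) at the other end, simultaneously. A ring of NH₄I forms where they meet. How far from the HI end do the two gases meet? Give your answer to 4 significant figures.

214.1 mm

Graham's law gives d_HI/d_NH₃ = rate_HI/rate_NH₃ = √(M_NH₃/M_HI) = √(17.03/127.91) = 0.3649.
With d_HI + d_NH₃ = 801 mm, d_NH₃ = 801/(1 + 0.3649) = 586.9 mm.
d_HI = 801 − 586.9 = 214.1 mm.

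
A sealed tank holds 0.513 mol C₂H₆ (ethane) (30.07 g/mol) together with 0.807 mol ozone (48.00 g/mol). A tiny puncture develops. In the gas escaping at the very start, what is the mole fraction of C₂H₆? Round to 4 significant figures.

Effusion rate of each component ∝ n_i/√M_i (partial pressure × 1/√M).
Mole fraction of C₂H₆ in the effusate = (n_C₂H₆/√M_C₂H₆) / (n_C₂H₆/√M_C₂H₆ + n_O₃/√M_O₃)
= (0.513/√30.07) / (0.513/√30.07 + 0.807/√48.00) = 0.09355/(0.09355 + 0.1165) = 0.4454.

0.4454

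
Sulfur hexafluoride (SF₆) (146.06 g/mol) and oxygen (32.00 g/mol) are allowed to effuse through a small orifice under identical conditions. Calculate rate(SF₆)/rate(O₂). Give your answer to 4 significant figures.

Using Graham's law: rate_SF₆/rate_O₂ = √(M_O₂/M_SF₆) = √(32.00/146.06) = √0.2191 = 0.4681.

0.4681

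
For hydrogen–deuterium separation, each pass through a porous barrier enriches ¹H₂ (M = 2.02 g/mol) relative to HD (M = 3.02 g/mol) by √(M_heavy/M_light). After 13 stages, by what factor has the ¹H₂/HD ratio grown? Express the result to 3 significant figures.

13.7

The single-stage factor is √(M_heavy/M_light), so 13 stages give [√(3.02/2.02)]^13 = (3.02/2.02)^(13/2).
= 1.49505^(13/2) = 13.7.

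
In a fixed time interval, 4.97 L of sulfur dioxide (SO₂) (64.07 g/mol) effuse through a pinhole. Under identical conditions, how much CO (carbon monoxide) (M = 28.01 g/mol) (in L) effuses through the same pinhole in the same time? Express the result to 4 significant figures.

Using Graham's law: rate_CO/rate_SO₂ = √(M_SO₂/M_CO) = √(64.07/28.01) = √2.287 = 1.512.
So the volume for CO is 4.97 × 1.512 = 7.517 L.

7.517 L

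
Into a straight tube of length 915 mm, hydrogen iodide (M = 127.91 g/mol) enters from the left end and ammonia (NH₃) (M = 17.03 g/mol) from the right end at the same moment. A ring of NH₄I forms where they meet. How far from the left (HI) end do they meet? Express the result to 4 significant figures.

In equal time, each gas travels a distance ∝ its rate ∝ 1/√M, so d_HI/d_NH₃ = √(M_NH₃/M_HI) = √(17.03/127.91) = 0.3649.
With d_HI + d_NH₃ = 915 mm, d_NH₃ = 915/(1 + 0.3649) = 670.4 mm.
d_HI = 915 − 670.4 = 244.6 mm.

244.6 mm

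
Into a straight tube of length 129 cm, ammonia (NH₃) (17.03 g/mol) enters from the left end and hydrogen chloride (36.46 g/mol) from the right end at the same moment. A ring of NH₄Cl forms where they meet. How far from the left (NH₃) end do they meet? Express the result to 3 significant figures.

76.6 cm

In equal time, each gas travels a distance ∝ its rate ∝ 1/√M, so d_NH₃/d_HCl = √(M_HCl/M_NH₃) = √(36.46/17.03) = 1.463.
With d_NH₃ + d_HCl = 129 cm, d_HCl = 129/(1 + 1.463) = 52.37 cm.
d_NH₃ = 129 − 52.37 = 76.6 cm.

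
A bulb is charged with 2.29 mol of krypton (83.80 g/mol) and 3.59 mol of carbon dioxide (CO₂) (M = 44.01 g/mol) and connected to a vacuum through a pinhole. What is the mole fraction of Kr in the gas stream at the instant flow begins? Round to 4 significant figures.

0.3161

Each component's effusion rate ∝ (its partial pressure)·(1/√M) ∝ n_i/√M_i.
Mole fraction of Kr in the effusate = (n_Kr/√M_Kr) / (n_Kr/√M_Kr + n_CO₂/√M_CO₂)
= (2.29/√83.80) / (2.29/√83.80 + 3.59/√44.01) = 0.2502/(0.2502 + 0.5412) = 0.3161.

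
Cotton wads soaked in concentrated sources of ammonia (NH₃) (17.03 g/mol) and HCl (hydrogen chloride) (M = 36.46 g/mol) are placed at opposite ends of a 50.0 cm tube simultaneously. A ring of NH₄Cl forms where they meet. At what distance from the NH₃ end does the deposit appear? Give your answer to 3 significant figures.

29.7 cm

Graham's law gives d_NH₃/d_HCl = rate_NH₃/rate_HCl = √(M_HCl/M_NH₃) = √(36.46/17.03) = 1.463.
With d_NH₃ + d_HCl = 50.0 cm, d_HCl = 50.0/(1 + 1.463) = 20.30 cm.
d_NH₃ = 50.0 − 20.30 = 29.7 cm.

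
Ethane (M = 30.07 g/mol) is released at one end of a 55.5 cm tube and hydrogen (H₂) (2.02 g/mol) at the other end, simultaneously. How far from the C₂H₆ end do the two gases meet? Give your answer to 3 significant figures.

11.4 cm

The fronts meet when d_C₂H₆ + d_H₂ = L with d_C₂H₆/d_H₂ = √(M_H₂/M_C₂H₆) (Graham's law). Here √(M_H₂/M_C₂H₆) = √(2.02/30.07) = 0.2592.
With d_C₂H₆ + d_H₂ = 55.5 cm, d_H₂ = 55.5/(1 + 0.2592) = 44.08 cm.
d_C₂H₆ = 55.5 − 44.08 = 11.4 cm.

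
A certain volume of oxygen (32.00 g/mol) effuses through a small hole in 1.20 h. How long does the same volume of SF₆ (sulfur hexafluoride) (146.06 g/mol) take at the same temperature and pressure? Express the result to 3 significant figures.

Since effusion rate ∝ 1/√M, t_SF₆/t_O₂ = √(M_SF₆/M_O₂) = √(146.06/32.00) = √4.564 = 2.136.
So the time for SF₆ is 1.20 × 2.136 = 2.56 h.

2.56 h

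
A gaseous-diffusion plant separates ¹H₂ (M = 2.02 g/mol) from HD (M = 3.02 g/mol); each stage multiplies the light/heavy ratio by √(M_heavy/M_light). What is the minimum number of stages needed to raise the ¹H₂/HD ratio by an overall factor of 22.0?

Single-stage factor α = √(3.02/2.02), so ln α = ½ ln(1.49505) = 0.2011.
Need α^N ≥ 22.0 ⇒ N ≥ ln(22.0) / ln α = 3.091 / 0.2011 = 15.37.
So at least 16 stages are needed.

16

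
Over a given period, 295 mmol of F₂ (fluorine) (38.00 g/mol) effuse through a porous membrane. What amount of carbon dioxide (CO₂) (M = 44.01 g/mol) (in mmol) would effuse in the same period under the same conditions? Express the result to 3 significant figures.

From Graham's law, rate_CO₂/rate_F₂ = √(M_F₂/M_CO₂) = √(38.00/44.01) = √0.8634 = 0.9292.
So the amount for CO₂ is 295 × 0.9292 = 274 mmol.

274 mmol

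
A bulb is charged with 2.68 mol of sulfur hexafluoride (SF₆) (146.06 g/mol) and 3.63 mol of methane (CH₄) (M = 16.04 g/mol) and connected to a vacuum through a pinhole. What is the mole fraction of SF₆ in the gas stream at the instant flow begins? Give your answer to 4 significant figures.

Effusion rate of each component ∝ n_i/√M_i (partial pressure × 1/√M).
So x_SF₆ in the escaping gas = (n_SF₆/√M_SF₆) / Σ(n_i/√M_i)
= (2.68/√146.06) / (2.68/√146.06 + 3.63/√16.04) = 0.2218/(0.2218 + 0.9064) = 0.1966.

0.1966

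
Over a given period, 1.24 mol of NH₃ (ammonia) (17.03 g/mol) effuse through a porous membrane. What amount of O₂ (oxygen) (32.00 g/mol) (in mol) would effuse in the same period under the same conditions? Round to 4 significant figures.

Graham's law gives rate_O₂/rate_NH₃ = √(M_NH₃/M_O₂) = √(17.03/32.00) = √0.5322 = 0.7295.
So the amount for O₂ is 1.24 × 0.7295 = 0.9046 mol.

0.9046 mol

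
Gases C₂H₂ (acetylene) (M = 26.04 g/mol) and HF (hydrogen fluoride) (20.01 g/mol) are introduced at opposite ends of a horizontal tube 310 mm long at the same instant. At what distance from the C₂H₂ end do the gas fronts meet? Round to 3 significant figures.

Graham's law gives d_C₂H₂/d_HF = rate_C₂H₂/rate_HF = √(M_HF/M_C₂H₂) = √(20.01/26.04) = 0.8766.
With d_C₂H₂ + d_HF = 310 mm, d_HF = 310/(1 + 0.8766) = 165.2 mm.
d_C₂H₂ = 310 − 165.2 = 145 mm.

145 mm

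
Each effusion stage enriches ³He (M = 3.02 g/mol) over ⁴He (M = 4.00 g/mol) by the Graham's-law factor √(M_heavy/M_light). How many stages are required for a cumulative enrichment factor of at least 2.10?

Per stage α = (4.00/3.02)^(1/2) = 1.32450^0.5, giving ln α = 0.1405.
Need α^N ≥ 2.10 ⇒ N ≥ ln(2.10) / ln α = 0.7419 / 0.1405 = 5.28.
Minimum whole number of stages: N = 6.

6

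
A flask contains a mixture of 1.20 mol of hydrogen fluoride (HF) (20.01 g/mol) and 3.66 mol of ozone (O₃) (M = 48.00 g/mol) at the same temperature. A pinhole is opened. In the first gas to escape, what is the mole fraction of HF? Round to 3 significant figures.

0.337

Each component's effusion rate ∝ (its partial pressure)·(1/√M) ∝ n_i/√M_i.
Mole fraction of HF in the effusate = (n_HF/√M_HF) / (n_HF/√M_HF + n_O₃/√M_O₃)
= (1.20/√20.01) / (1.20/√20.01 + 3.66/√48.00) = 0.2683/(0.2683 + 0.5283) = 0.337.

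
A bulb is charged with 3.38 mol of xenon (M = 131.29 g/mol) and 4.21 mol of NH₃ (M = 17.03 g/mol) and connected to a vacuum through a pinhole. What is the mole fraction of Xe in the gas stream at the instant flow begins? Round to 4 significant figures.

0.2243

Rate_i ∝ x_i/√M_i (Graham's law weighted by mole fraction), so the effusate composition follows n_i/√M_i.
So x_Xe in the escaping gas = (n_Xe/√M_Xe) / Σ(n_i/√M_i)
= (3.38/√131.29) / (3.38/√131.29 + 4.21/√17.03) = 0.2950/(0.2950 + 1.020) = 0.2243.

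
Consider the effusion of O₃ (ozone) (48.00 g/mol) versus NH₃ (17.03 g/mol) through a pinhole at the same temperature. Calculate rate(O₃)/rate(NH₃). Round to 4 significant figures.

By Graham's law, rate_O₃/rate_NH₃ = √(M_NH₃/M_O₃) = √(17.03/48.00) = √0.3548 = 0.5956.

0.5956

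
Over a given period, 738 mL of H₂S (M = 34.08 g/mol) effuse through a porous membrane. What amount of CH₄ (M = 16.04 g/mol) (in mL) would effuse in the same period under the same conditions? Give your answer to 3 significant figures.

1080 mL

Graham's law gives rate_CH₄/rate_H₂S = √(M_H₂S/M_CH₄) = √(34.08/16.04) = √2.125 = 1.458.
So the volume for CH₄ is 738 × 1.458 = 1080 mL.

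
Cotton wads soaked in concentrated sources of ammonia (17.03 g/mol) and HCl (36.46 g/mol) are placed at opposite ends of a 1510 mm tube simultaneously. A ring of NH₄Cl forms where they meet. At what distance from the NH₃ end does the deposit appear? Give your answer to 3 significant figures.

897 mm

Graham's law gives d_NH₃/d_HCl = rate_NH₃/rate_HCl = √(M_HCl/M_NH₃) = √(36.46/17.03) = 1.463.
With d_NH₃ + d_HCl = 1510 mm, d_HCl = 1510/(1 + 1.463) = 613.0 mm.
d_NH₃ = 1510 − 613.0 = 897 mm.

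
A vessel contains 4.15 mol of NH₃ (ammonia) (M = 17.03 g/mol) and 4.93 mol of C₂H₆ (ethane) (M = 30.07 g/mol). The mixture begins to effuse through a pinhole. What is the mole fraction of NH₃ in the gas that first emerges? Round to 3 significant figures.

Effusion rate of each component ∝ n_i/√M_i (partial pressure × 1/√M).
x_NH₃(eff) = (n_NH₃/√M_NH₃) / (n_NH₃/√M_NH₃ + n_C₂H₆/√M_C₂H₆)
= (4.15/√17.03) / (4.15/√17.03 + 4.93/√30.07) = 1.006/(1.006 + 0.8990) = 0.528.

0.528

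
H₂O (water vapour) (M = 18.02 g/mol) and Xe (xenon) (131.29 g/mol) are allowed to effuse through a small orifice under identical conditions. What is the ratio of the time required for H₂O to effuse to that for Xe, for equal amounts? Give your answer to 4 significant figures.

0.3705

Since effusion rate ∝ 1/√M, t_H₂O/t_Xe = √(M_H₂O/M_Xe) = √(18.02/131.29) = √0.1373 = 0.3705.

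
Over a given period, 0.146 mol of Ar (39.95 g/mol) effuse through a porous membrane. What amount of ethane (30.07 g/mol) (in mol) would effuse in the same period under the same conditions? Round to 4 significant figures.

Graham's law gives rate_C₂H₆/rate_Ar = √(M_Ar/M_C₂H₆) = √(39.95/30.07) = √1.329 = 1.153.
So the amount for C₂H₆ is 0.146 × 1.153 = 0.1683 mol.

0.1683 mol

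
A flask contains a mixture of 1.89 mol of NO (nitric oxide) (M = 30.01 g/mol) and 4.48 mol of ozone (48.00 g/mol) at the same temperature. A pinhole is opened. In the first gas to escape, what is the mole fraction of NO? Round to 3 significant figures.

0.348

Rate_i ∝ x_i/√M_i (Graham's law weighted by mole fraction), so the effusate composition follows n_i/√M_i.
Mole fraction of NO in the effusate = (n_NO/√M_NO) / (n_NO/√M_NO + n_O₃/√M_O₃)
= (1.89/√30.01) / (1.89/√30.01 + 4.48/√48.00) = 0.3450/(0.3450 + 0.6466) = 0.348.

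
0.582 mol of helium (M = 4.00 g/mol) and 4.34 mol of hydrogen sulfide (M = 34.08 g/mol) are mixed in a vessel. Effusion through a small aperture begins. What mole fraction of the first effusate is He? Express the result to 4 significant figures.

0.2813

Each component's effusion rate ∝ (its partial pressure)·(1/√M) ∝ n_i/√M_i.
So x_He in the escaping gas = (n_He/√M_He) / Σ(n_i/√M_i)
= (0.582/√4.00) / (0.582/√4.00 + 4.34/√34.08) = 0.2910/(0.2910 + 0.7434) = 0.2813.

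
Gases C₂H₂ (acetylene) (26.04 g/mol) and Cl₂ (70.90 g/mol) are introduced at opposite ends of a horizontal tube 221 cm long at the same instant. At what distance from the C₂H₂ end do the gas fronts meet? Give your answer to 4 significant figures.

137.6 cm

Distances travelled in equal time are proportional to diffusion rates, so d_C₂H₂/d_Cl₂ = √(M_Cl₂/M_C₂H₂) = √(70.90/26.04) = 1.650.
With d_C₂H₂ + d_Cl₂ = 221 cm, d_Cl₂ = 221/(1 + 1.650) = 83.39 cm.
d_C₂H₂ = 221 − 83.39 = 137.6 cm.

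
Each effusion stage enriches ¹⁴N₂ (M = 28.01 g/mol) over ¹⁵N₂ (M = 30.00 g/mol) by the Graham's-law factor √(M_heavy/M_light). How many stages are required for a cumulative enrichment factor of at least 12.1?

73

With α = √(30.00/28.01) per stage, ln α = ½ ln(1.07105) = 0.03432.
Need α^N ≥ 12.1 ⇒ N ≥ ln(12.1) / ln α = 2.493 / 0.03432 = 72.65.
Minimum whole number of stages: N = 73.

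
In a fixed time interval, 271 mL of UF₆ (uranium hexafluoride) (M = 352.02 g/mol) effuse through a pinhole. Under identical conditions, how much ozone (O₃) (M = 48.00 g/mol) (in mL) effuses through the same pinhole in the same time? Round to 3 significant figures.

Using Graham's law: rate_O₃/rate_UF₆ = √(M_UF₆/M_O₃) = √(352.02/48.00) = √7.334 = 2.708.
So the volume for O₃ is 271 × 2.708 = 734 mL.

734 mL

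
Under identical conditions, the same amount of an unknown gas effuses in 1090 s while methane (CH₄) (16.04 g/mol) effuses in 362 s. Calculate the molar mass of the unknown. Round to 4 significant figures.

Since effusion rate ∝ 1/√M, t_X/t_CH₄ = √(M_X/M_CH₄).
1090/362 = 3.011 = √(M_X/16.04)
M_X = 16.04 × 3.011² = 16.04 × 9.066 = 145.4 g/mol

145.4 g/mol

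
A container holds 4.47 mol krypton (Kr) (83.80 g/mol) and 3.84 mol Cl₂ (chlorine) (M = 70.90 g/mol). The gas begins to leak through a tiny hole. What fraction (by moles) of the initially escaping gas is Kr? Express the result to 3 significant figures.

0.517

Effusion rate of each component ∝ n_i/√M_i (partial pressure × 1/√M).
Mole fraction of Kr in the effusate = (n_Kr/√M_Kr) / (n_Kr/√M_Kr + n_Cl₂/√M_Cl₂)
= (4.47/√83.80) / (4.47/√83.80 + 3.84/√70.90) = 0.4883/(0.4883 + 0.4560) = 0.517.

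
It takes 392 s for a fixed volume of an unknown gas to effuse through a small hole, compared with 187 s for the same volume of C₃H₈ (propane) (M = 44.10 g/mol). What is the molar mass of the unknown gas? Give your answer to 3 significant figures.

By Graham's law, t_X/t_C₃H₈ = √(M_X/M_C₃H₈).
392/187 = 2.096 = √(M_X/44.10)
M_X = 44.10 × 2.096² = 44.10 × 4.394 = 194 g/mol

194 g/mol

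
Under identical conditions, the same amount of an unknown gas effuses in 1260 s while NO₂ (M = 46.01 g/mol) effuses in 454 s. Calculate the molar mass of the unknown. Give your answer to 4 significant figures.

354.4 g/mol

Graham's law gives t_X/t_NO₂ = √(M_X/M_NO₂).
1260/454 = 2.775 = √(M_X/46.01)
M_X = 46.01 × 2.775² = 46.01 × 7.702 = 354.4 g/mol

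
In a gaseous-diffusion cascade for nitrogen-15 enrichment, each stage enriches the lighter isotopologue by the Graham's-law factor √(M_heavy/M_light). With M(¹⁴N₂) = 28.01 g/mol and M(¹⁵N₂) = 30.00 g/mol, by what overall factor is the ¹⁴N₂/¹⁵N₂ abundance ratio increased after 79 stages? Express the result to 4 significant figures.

15.05

Each stage multiplies the ratio by α = √(30.00/28.01), so after 79 stages the overall factor is α^79 = (30.00/28.01)^(79/2).
= 1.07105^(79/2) = 15.05.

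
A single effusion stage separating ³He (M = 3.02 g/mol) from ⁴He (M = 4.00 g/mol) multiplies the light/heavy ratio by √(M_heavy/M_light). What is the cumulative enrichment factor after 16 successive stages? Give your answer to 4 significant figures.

Overall factor = α^16 with α = √(4.00/3.02), i.e. (4.00/3.02)^(16/2).
= 1.32450^8 = 9.472.

9.472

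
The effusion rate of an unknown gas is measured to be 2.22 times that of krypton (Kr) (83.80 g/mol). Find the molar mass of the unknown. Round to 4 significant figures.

17.00 g/mol

Using Graham's law: rate_X/rate_Kr = √(M_Kr/M_X).
2.22 = √(83.80/M_X)
M_X = 83.80 / 2.22² = 83.80 / 4.928 = 17.00 g/mol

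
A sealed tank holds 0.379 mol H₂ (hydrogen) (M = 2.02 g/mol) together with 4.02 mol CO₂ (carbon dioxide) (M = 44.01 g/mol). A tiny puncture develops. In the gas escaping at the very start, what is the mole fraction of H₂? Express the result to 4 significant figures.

Each component's effusion rate ∝ (its partial pressure)·(1/√M) ∝ n_i/√M_i.
So x_H₂ in the escaping gas = (n_H₂/√M_H₂) / Σ(n_i/√M_i)
= (0.379/√2.02) / (0.379/√2.02 + 4.02/√44.01) = 0.2667/(0.2667 + 0.6060) = 0.3056.

0.3056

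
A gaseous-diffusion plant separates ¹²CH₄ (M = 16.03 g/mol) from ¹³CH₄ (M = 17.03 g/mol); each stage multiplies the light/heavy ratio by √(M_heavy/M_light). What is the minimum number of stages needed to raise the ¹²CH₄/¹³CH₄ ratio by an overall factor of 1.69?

Single-stage factor α = √(17.03/16.03), so ln α = ½ ln(1.06238) = 0.03026.
Need α^N ≥ 1.69 ⇒ N ≥ ln(1.69) / ln α = 0.5247 / 0.03026 = 17.34.
Minimum whole number of stages: N = 18.

18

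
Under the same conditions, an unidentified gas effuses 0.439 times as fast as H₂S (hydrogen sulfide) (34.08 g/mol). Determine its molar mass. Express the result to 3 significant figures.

177 g/mol

Using Graham's law: rate_X/rate_H₂S = √(M_H₂S/M_X).
0.439 = √(34.08/M_X)
M_X = 34.08 / 0.439² = 34.08 / 0.1927 = 177 g/mol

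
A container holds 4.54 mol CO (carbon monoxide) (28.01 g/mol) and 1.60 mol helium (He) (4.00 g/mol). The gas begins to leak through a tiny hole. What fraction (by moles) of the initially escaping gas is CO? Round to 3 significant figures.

Effusion rate of each component ∝ n_i/√M_i (partial pressure × 1/√M).
So x_CO in the escaping gas = (n_CO/√M_CO) / Σ(n_i/√M_i)
= (4.54/√28.01) / (4.54/√28.01 + 1.60/√4.00) = 0.8578/(0.8578 + 0.8000) = 0.517.

0.517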